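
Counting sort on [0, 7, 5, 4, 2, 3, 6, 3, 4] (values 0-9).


Input: [0, 7, 5, 4, 2, 3, 6, 3, 4]
Counts: [1, 0, 1, 2, 2, 1, 1, 1, 0, 0]

Sorted: [0, 2, 3, 3, 4, 4, 5, 6, 7]


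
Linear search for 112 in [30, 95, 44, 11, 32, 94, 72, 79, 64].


i=0: 30!=112
i=1: 95!=112
i=2: 44!=112
i=3: 11!=112
i=4: 32!=112
i=5: 94!=112
i=6: 72!=112
i=7: 79!=112
i=8: 64!=112

Not found, 9 comps


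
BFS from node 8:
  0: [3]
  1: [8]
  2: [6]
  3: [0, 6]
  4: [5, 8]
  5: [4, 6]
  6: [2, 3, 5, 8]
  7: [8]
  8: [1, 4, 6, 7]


Visit 8, enqueue [1, 4, 6, 7]
Visit 1, enqueue []
Visit 4, enqueue [5]
Visit 6, enqueue [2, 3]
Visit 7, enqueue []
Visit 5, enqueue []
Visit 2, enqueue []
Visit 3, enqueue [0]
Visit 0, enqueue []

BFS order: [8, 1, 4, 6, 7, 5, 2, 3, 0]


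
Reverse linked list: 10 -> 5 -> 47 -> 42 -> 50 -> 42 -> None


Step 1: curr=10, set curr.next=prev(None) | reversed so far: 10
Step 2: curr=5, set curr.next=prev(10) | reversed so far: 5 -> 10
Step 3: curr=47, set curr.next=prev(5) | reversed so far: 47 -> 5 -> 10
Step 4: curr=42, set curr.next=prev(47) | reversed so far: 42 -> 47 -> 5 -> 10
Step 5: curr=50, set curr.next=prev(42) | reversed so far: 50 -> 42 -> 47 -> 5 -> 10
Step 6: curr=42, set curr.next=prev(50) | reversed so far: 42 -> 50 -> 42 -> 47 -> 5 -> 10

42 -> 50 -> 42 -> 47 -> 5 -> 10 -> None


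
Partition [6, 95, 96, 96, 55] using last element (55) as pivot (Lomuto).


Pivot: 55
  6 <= 55: advance i (no swap)
Place pivot at 1: [6, 55, 96, 96, 95]

Partitioned: [6, 55, 96, 96, 95]


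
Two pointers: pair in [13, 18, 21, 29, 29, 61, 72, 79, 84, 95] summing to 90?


lo=0(13)+hi=9(95)=108
lo=0(13)+hi=8(84)=97
lo=0(13)+hi=7(79)=92
lo=0(13)+hi=6(72)=85
lo=1(18)+hi=6(72)=90

Yes: 18+72=90


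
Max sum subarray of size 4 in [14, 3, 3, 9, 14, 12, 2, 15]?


[0:4]: 29
[1:5]: 29
[2:6]: 38
[3:7]: 37
[4:8]: 43

Max: 43 at [4:8]


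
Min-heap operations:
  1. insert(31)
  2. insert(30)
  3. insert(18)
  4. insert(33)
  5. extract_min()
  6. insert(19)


insert(31) -> [31]
insert(30) -> [30, 31]
insert(18) -> [18, 31, 30]
insert(33) -> [18, 31, 30, 33]
extract_min()->18, [30, 31, 33]
insert(19) -> [19, 30, 33, 31]

Final heap: [19, 30, 33, 31]


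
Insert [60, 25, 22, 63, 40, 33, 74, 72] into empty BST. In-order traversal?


Insert 60: root
Insert 25: L from 60
Insert 22: L from 60 -> L from 25
Insert 63: R from 60
Insert 40: L from 60 -> R from 25
Insert 33: L from 60 -> R from 25 -> L from 40
Insert 74: R from 60 -> R from 63
Insert 72: R from 60 -> R from 63 -> L from 74

In-order: [22, 25, 33, 40, 60, 63, 72, 74]


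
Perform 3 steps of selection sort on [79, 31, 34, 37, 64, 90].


Initial: [79, 31, 34, 37, 64, 90]
Step 1: min=31 at 1
  Swap: [31, 79, 34, 37, 64, 90]
Step 2: min=34 at 2
  Swap: [31, 34, 79, 37, 64, 90]
Step 3: min=37 at 3
  Swap: [31, 34, 37, 79, 64, 90]

After 3 steps: [31, 34, 37, 79, 64, 90]


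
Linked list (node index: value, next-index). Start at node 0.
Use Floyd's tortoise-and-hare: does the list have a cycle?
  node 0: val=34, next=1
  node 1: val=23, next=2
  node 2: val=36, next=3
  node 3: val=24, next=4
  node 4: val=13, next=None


Floyd's tortoise (slow, +1) and hare (fast, +2):
  init: slow=0, fast=0
  step 1: slow=1, fast=2
  step 2: slow=2, fast=4
  step 3: fast -> None, no cycle

Cycle: no


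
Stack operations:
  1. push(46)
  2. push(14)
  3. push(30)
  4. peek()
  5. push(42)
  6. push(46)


push(46) -> [46]
push(14) -> [46, 14]
push(30) -> [46, 14, 30]
peek()->30
push(42) -> [46, 14, 30, 42]
push(46) -> [46, 14, 30, 42, 46]

Final stack: [46, 14, 30, 42, 46]


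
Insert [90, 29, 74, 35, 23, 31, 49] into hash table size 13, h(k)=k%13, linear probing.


Insert 90: h=12 -> slot 12
Insert 29: h=3 -> slot 3
Insert 74: h=9 -> slot 9
Insert 35: h=9, 1 probes -> slot 10
Insert 23: h=10, 1 probes -> slot 11
Insert 31: h=5 -> slot 5
Insert 49: h=10, 3 probes -> slot 0

Table: [49, None, None, 29, None, 31, None, None, None, 74, 35, 23, 90]


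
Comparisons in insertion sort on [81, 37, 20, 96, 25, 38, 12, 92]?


Algorithm: insertion sort
Input: [81, 37, 20, 96, 25, 38, 12, 92]
Sorted: [12, 20, 25, 37, 38, 81, 92, 96]

19


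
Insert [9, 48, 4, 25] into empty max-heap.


Insert 9: [9]
Insert 48: [48, 9]
Insert 4: [48, 9, 4]
Insert 25: [48, 25, 4, 9]

Final heap: [48, 25, 4, 9]


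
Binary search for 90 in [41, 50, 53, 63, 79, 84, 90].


Step 1: lo=0, hi=6, mid=3, val=63
Step 2: lo=4, hi=6, mid=5, val=84
Step 3: lo=6, hi=6, mid=6, val=90

Found at index 6


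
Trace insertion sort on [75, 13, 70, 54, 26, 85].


Initial: [75, 13, 70, 54, 26, 85]
Insert 13: [13, 75, 70, 54, 26, 85]
Insert 70: [13, 70, 75, 54, 26, 85]
Insert 54: [13, 54, 70, 75, 26, 85]
Insert 26: [13, 26, 54, 70, 75, 85]
Insert 85: [13, 26, 54, 70, 75, 85]

Sorted: [13, 26, 54, 70, 75, 85]


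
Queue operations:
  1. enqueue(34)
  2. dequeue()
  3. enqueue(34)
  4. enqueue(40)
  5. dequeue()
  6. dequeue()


enqueue(34) -> [34]
dequeue()->34, []
enqueue(34) -> [34]
enqueue(40) -> [34, 40]
dequeue()->34, [40]
dequeue()->40, []

Final queue: []


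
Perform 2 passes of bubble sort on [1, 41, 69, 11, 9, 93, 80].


Initial: [1, 41, 69, 11, 9, 93, 80]
Pass 1: [1, 41, 11, 9, 69, 80, 93] (3 swaps)
Pass 2: [1, 11, 9, 41, 69, 80, 93] (2 swaps)

After 2 passes: [1, 11, 9, 41, 69, 80, 93]


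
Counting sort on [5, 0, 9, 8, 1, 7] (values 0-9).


Input: [5, 0, 9, 8, 1, 7]
Counts: [1, 1, 0, 0, 0, 1, 0, 1, 1, 1]

Sorted: [0, 1, 5, 7, 8, 9]


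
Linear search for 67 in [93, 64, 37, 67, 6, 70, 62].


i=0: 93!=67
i=1: 64!=67
i=2: 37!=67
i=3: 67==67 found!

Found at 3, 4 comps


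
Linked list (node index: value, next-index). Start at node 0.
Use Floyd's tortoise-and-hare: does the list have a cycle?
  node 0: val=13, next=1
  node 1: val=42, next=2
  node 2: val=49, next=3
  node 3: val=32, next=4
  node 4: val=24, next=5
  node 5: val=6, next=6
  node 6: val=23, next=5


Floyd's tortoise (slow, +1) and hare (fast, +2):
  init: slow=0, fast=0
  step 1: slow=1, fast=2
  step 2: slow=2, fast=4
  step 3: slow=3, fast=6
  step 4: slow=4, fast=6
  step 5: slow=5, fast=6
  step 6: slow=6, fast=6
  slow == fast at node 6: cycle detected

Cycle: yes


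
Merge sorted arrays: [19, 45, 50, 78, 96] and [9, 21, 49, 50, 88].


Take 9 from B
Take 19 from A
Take 21 from B
Take 45 from A
Take 49 from B
Take 50 from A
Take 50 from B
Take 78 from A
Take 88 from B

Merged: [9, 19, 21, 45, 49, 50, 50, 78, 88, 96]


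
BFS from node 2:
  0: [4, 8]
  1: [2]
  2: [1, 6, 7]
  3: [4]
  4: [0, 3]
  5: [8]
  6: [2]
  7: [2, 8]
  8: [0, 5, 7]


Visit 2, enqueue [1, 6, 7]
Visit 1, enqueue []
Visit 6, enqueue []
Visit 7, enqueue [8]
Visit 8, enqueue [0, 5]
Visit 0, enqueue [4]
Visit 5, enqueue []
Visit 4, enqueue [3]
Visit 3, enqueue []

BFS order: [2, 1, 6, 7, 8, 0, 5, 4, 3]


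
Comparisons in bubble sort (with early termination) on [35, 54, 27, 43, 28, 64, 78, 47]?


Algorithm: bubble sort (with early termination)
Input: [35, 54, 27, 43, 28, 64, 78, 47]
Sorted: [27, 28, 35, 43, 47, 54, 64, 78]

22


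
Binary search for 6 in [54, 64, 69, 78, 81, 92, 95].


Step 1: lo=0, hi=6, mid=3, val=78
Step 2: lo=0, hi=2, mid=1, val=64
Step 3: lo=0, hi=0, mid=0, val=54

Not found


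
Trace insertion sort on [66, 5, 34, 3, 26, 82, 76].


Initial: [66, 5, 34, 3, 26, 82, 76]
Insert 5: [5, 66, 34, 3, 26, 82, 76]
Insert 34: [5, 34, 66, 3, 26, 82, 76]
Insert 3: [3, 5, 34, 66, 26, 82, 76]
Insert 26: [3, 5, 26, 34, 66, 82, 76]
Insert 82: [3, 5, 26, 34, 66, 82, 76]
Insert 76: [3, 5, 26, 34, 66, 76, 82]

Sorted: [3, 5, 26, 34, 66, 76, 82]


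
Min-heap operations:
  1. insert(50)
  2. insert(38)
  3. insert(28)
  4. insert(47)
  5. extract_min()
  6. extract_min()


insert(50) -> [50]
insert(38) -> [38, 50]
insert(28) -> [28, 50, 38]
insert(47) -> [28, 47, 38, 50]
extract_min()->28, [38, 47, 50]
extract_min()->38, [47, 50]

Final heap: [47, 50]


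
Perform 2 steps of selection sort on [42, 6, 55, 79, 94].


Initial: [42, 6, 55, 79, 94]
Step 1: min=6 at 1
  Swap: [6, 42, 55, 79, 94]
Step 2: min=42 at 1
  Swap: [6, 42, 55, 79, 94]

After 2 steps: [6, 42, 55, 79, 94]


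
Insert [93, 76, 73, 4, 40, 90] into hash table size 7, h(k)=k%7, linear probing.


Insert 93: h=2 -> slot 2
Insert 76: h=6 -> slot 6
Insert 73: h=3 -> slot 3
Insert 4: h=4 -> slot 4
Insert 40: h=5 -> slot 5
Insert 90: h=6, 1 probes -> slot 0

Table: [90, None, 93, 73, 4, 40, 76]


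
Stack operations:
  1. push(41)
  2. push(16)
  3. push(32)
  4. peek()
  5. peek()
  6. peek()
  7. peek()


push(41) -> [41]
push(16) -> [41, 16]
push(32) -> [41, 16, 32]
peek()->32
peek()->32
peek()->32
peek()->32

Final stack: [41, 16, 32]


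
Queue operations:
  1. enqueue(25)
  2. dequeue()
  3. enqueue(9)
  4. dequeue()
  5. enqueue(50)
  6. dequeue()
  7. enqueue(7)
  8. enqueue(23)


enqueue(25) -> [25]
dequeue()->25, []
enqueue(9) -> [9]
dequeue()->9, []
enqueue(50) -> [50]
dequeue()->50, []
enqueue(7) -> [7]
enqueue(23) -> [7, 23]

Final queue: [7, 23]


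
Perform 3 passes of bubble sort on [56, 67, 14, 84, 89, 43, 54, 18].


Initial: [56, 67, 14, 84, 89, 43, 54, 18]
Pass 1: [56, 14, 67, 84, 43, 54, 18, 89] (4 swaps)
Pass 2: [14, 56, 67, 43, 54, 18, 84, 89] (4 swaps)
Pass 3: [14, 56, 43, 54, 18, 67, 84, 89] (3 swaps)

After 3 passes: [14, 56, 43, 54, 18, 67, 84, 89]


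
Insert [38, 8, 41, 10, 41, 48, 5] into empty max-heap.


Insert 38: [38]
Insert 8: [38, 8]
Insert 41: [41, 8, 38]
Insert 10: [41, 10, 38, 8]
Insert 41: [41, 41, 38, 8, 10]
Insert 48: [48, 41, 41, 8, 10, 38]
Insert 5: [48, 41, 41, 8, 10, 38, 5]

Final heap: [48, 41, 41, 8, 10, 38, 5]


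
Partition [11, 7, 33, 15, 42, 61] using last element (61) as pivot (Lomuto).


Pivot: 61
  11 <= 61: advance i (no swap)
  7 <= 61: advance i (no swap)
  33 <= 61: advance i (no swap)
  15 <= 61: advance i (no swap)
  42 <= 61: advance i (no swap)
Place pivot at 5: [11, 7, 33, 15, 42, 61]

Partitioned: [11, 7, 33, 15, 42, 61]


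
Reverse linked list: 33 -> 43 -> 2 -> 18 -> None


Step 1: curr=33, set curr.next=prev(None) | reversed so far: 33
Step 2: curr=43, set curr.next=prev(33) | reversed so far: 43 -> 33
Step 3: curr=2, set curr.next=prev(43) | reversed so far: 2 -> 43 -> 33
Step 4: curr=18, set curr.next=prev(2) | reversed so far: 18 -> 2 -> 43 -> 33

18 -> 2 -> 43 -> 33 -> None


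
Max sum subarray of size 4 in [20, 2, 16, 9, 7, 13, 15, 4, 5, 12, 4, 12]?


[0:4]: 47
[1:5]: 34
[2:6]: 45
[3:7]: 44
[4:8]: 39
[5:9]: 37
[6:10]: 36
[7:11]: 25
[8:12]: 33

Max: 47 at [0:4]


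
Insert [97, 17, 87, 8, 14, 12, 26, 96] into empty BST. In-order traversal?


Insert 97: root
Insert 17: L from 97
Insert 87: L from 97 -> R from 17
Insert 8: L from 97 -> L from 17
Insert 14: L from 97 -> L from 17 -> R from 8
Insert 12: L from 97 -> L from 17 -> R from 8 -> L from 14
Insert 26: L from 97 -> R from 17 -> L from 87
Insert 96: L from 97 -> R from 17 -> R from 87

In-order: [8, 12, 14, 17, 26, 87, 96, 97]


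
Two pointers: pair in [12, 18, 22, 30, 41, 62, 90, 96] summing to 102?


lo=0(12)+hi=7(96)=108
lo=0(12)+hi=6(90)=102

Yes: 12+90=102


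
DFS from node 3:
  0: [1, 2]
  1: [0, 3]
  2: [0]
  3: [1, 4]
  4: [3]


Visit 3, push [4, 1]
Visit 1, push [0]
Visit 0, push [2]
Visit 2, push []
Visit 4, push []

DFS order: [3, 1, 0, 2, 4]


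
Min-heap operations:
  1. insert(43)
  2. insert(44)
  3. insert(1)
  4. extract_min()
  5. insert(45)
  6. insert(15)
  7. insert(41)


insert(43) -> [43]
insert(44) -> [43, 44]
insert(1) -> [1, 44, 43]
extract_min()->1, [43, 44]
insert(45) -> [43, 44, 45]
insert(15) -> [15, 43, 45, 44]
insert(41) -> [15, 41, 45, 44, 43]

Final heap: [15, 41, 45, 44, 43]


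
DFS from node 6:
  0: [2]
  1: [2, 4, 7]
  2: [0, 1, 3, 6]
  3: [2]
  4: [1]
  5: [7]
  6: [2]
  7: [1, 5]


Visit 6, push [2]
Visit 2, push [3, 1, 0]
Visit 0, push []
Visit 1, push [7, 4]
Visit 4, push []
Visit 7, push [5]
Visit 5, push []
Visit 3, push []

DFS order: [6, 2, 0, 1, 4, 7, 5, 3]


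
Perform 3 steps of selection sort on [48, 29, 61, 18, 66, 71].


Initial: [48, 29, 61, 18, 66, 71]
Step 1: min=18 at 3
  Swap: [18, 29, 61, 48, 66, 71]
Step 2: min=29 at 1
  Swap: [18, 29, 61, 48, 66, 71]
Step 3: min=48 at 3
  Swap: [18, 29, 48, 61, 66, 71]

After 3 steps: [18, 29, 48, 61, 66, 71]


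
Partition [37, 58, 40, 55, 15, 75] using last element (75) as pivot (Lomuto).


Pivot: 75
  37 <= 75: advance i (no swap)
  58 <= 75: advance i (no swap)
  40 <= 75: advance i (no swap)
  55 <= 75: advance i (no swap)
  15 <= 75: advance i (no swap)
Place pivot at 5: [37, 58, 40, 55, 15, 75]

Partitioned: [37, 58, 40, 55, 15, 75]


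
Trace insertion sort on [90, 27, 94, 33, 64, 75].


Initial: [90, 27, 94, 33, 64, 75]
Insert 27: [27, 90, 94, 33, 64, 75]
Insert 94: [27, 90, 94, 33, 64, 75]
Insert 33: [27, 33, 90, 94, 64, 75]
Insert 64: [27, 33, 64, 90, 94, 75]
Insert 75: [27, 33, 64, 75, 90, 94]

Sorted: [27, 33, 64, 75, 90, 94]


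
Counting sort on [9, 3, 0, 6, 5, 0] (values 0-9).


Input: [9, 3, 0, 6, 5, 0]
Counts: [2, 0, 0, 1, 0, 1, 1, 0, 0, 1]

Sorted: [0, 0, 3, 5, 6, 9]


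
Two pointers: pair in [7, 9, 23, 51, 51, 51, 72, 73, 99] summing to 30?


lo=0(7)+hi=8(99)=106
lo=0(7)+hi=7(73)=80
lo=0(7)+hi=6(72)=79
lo=0(7)+hi=5(51)=58
lo=0(7)+hi=4(51)=58
lo=0(7)+hi=3(51)=58
lo=0(7)+hi=2(23)=30

Yes: 7+23=30


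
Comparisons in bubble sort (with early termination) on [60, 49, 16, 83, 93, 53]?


Algorithm: bubble sort (with early termination)
Input: [60, 49, 16, 83, 93, 53]
Sorted: [16, 49, 53, 60, 83, 93]

14


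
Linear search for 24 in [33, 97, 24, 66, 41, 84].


i=0: 33!=24
i=1: 97!=24
i=2: 24==24 found!

Found at 2, 3 comps


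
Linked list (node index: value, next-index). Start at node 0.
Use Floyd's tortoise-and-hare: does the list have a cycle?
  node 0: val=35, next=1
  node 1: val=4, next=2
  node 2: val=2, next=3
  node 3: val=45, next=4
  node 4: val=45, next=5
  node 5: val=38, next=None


Floyd's tortoise (slow, +1) and hare (fast, +2):
  init: slow=0, fast=0
  step 1: slow=1, fast=2
  step 2: slow=2, fast=4
  step 3: fast 4->5->None, no cycle

Cycle: no


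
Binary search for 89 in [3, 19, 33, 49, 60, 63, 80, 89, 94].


Step 1: lo=0, hi=8, mid=4, val=60
Step 2: lo=5, hi=8, mid=6, val=80
Step 3: lo=7, hi=8, mid=7, val=89

Found at index 7


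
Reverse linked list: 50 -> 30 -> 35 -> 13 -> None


Step 1: curr=50, set curr.next=prev(None) | reversed so far: 50
Step 2: curr=30, set curr.next=prev(50) | reversed so far: 30 -> 50
Step 3: curr=35, set curr.next=prev(30) | reversed so far: 35 -> 30 -> 50
Step 4: curr=13, set curr.next=prev(35) | reversed so far: 13 -> 35 -> 30 -> 50

13 -> 35 -> 30 -> 50 -> None


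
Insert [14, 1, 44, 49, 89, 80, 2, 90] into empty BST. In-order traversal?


Insert 14: root
Insert 1: L from 14
Insert 44: R from 14
Insert 49: R from 14 -> R from 44
Insert 89: R from 14 -> R from 44 -> R from 49
Insert 80: R from 14 -> R from 44 -> R from 49 -> L from 89
Insert 2: L from 14 -> R from 1
Insert 90: R from 14 -> R from 44 -> R from 49 -> R from 89

In-order: [1, 2, 14, 44, 49, 80, 89, 90]


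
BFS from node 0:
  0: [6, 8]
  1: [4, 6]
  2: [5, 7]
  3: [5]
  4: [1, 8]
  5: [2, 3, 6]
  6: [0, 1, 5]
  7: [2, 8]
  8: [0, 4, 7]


Visit 0, enqueue [6, 8]
Visit 6, enqueue [1, 5]
Visit 8, enqueue [4, 7]
Visit 1, enqueue []
Visit 5, enqueue [2, 3]
Visit 4, enqueue []
Visit 7, enqueue []
Visit 2, enqueue []
Visit 3, enqueue []

BFS order: [0, 6, 8, 1, 5, 4, 7, 2, 3]


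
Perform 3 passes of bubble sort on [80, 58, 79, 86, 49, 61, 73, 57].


Initial: [80, 58, 79, 86, 49, 61, 73, 57]
Pass 1: [58, 79, 80, 49, 61, 73, 57, 86] (6 swaps)
Pass 2: [58, 79, 49, 61, 73, 57, 80, 86] (4 swaps)
Pass 3: [58, 49, 61, 73, 57, 79, 80, 86] (4 swaps)

After 3 passes: [58, 49, 61, 73, 57, 79, 80, 86]


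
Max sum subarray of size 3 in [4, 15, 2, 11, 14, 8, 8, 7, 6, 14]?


[0:3]: 21
[1:4]: 28
[2:5]: 27
[3:6]: 33
[4:7]: 30
[5:8]: 23
[6:9]: 21
[7:10]: 27

Max: 33 at [3:6]


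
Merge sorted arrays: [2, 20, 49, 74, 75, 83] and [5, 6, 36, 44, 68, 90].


Take 2 from A
Take 5 from B
Take 6 from B
Take 20 from A
Take 36 from B
Take 44 from B
Take 49 from A
Take 68 from B
Take 74 from A
Take 75 from A
Take 83 from A

Merged: [2, 5, 6, 20, 36, 44, 49, 68, 74, 75, 83, 90]


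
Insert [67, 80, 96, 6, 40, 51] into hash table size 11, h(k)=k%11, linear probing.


Insert 67: h=1 -> slot 1
Insert 80: h=3 -> slot 3
Insert 96: h=8 -> slot 8
Insert 6: h=6 -> slot 6
Insert 40: h=7 -> slot 7
Insert 51: h=7, 2 probes -> slot 9

Table: [None, 67, None, 80, None, None, 6, 40, 96, 51, None]


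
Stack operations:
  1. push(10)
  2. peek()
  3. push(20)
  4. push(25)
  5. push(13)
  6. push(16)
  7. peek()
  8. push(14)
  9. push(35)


push(10) -> [10]
peek()->10
push(20) -> [10, 20]
push(25) -> [10, 20, 25]
push(13) -> [10, 20, 25, 13]
push(16) -> [10, 20, 25, 13, 16]
peek()->16
push(14) -> [10, 20, 25, 13, 16, 14]
push(35) -> [10, 20, 25, 13, 16, 14, 35]

Final stack: [10, 20, 25, 13, 16, 14, 35]


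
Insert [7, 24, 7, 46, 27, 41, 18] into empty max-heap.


Insert 7: [7]
Insert 24: [24, 7]
Insert 7: [24, 7, 7]
Insert 46: [46, 24, 7, 7]
Insert 27: [46, 27, 7, 7, 24]
Insert 41: [46, 27, 41, 7, 24, 7]
Insert 18: [46, 27, 41, 7, 24, 7, 18]

Final heap: [46, 27, 41, 7, 24, 7, 18]


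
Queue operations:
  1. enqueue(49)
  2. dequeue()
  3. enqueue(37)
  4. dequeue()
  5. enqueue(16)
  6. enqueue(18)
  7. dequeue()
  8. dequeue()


enqueue(49) -> [49]
dequeue()->49, []
enqueue(37) -> [37]
dequeue()->37, []
enqueue(16) -> [16]
enqueue(18) -> [16, 18]
dequeue()->16, [18]
dequeue()->18, []

Final queue: []


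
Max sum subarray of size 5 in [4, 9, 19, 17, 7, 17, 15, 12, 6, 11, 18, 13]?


[0:5]: 56
[1:6]: 69
[2:7]: 75
[3:8]: 68
[4:9]: 57
[5:10]: 61
[6:11]: 62
[7:12]: 60

Max: 75 at [2:7]


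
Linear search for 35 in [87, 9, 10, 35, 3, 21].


i=0: 87!=35
i=1: 9!=35
i=2: 10!=35
i=3: 35==35 found!

Found at 3, 4 comps


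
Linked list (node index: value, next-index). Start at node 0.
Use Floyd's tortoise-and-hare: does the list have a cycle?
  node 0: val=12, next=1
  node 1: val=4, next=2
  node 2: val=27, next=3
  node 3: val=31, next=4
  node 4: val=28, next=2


Floyd's tortoise (slow, +1) and hare (fast, +2):
  init: slow=0, fast=0
  step 1: slow=1, fast=2
  step 2: slow=2, fast=4
  step 3: slow=3, fast=3
  slow == fast at node 3: cycle detected

Cycle: yes


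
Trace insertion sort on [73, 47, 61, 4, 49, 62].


Initial: [73, 47, 61, 4, 49, 62]
Insert 47: [47, 73, 61, 4, 49, 62]
Insert 61: [47, 61, 73, 4, 49, 62]
Insert 4: [4, 47, 61, 73, 49, 62]
Insert 49: [4, 47, 49, 61, 73, 62]
Insert 62: [4, 47, 49, 61, 62, 73]

Sorted: [4, 47, 49, 61, 62, 73]


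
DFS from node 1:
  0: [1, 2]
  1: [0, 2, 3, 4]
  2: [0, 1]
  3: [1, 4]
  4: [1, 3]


Visit 1, push [4, 3, 2, 0]
Visit 0, push [2]
Visit 2, push []
Visit 3, push [4]
Visit 4, push []

DFS order: [1, 0, 2, 3, 4]


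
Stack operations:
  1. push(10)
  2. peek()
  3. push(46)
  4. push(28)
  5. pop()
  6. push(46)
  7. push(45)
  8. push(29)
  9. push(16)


push(10) -> [10]
peek()->10
push(46) -> [10, 46]
push(28) -> [10, 46, 28]
pop()->28, [10, 46]
push(46) -> [10, 46, 46]
push(45) -> [10, 46, 46, 45]
push(29) -> [10, 46, 46, 45, 29]
push(16) -> [10, 46, 46, 45, 29, 16]

Final stack: [10, 46, 46, 45, 29, 16]


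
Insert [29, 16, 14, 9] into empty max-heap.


Insert 29: [29]
Insert 16: [29, 16]
Insert 14: [29, 16, 14]
Insert 9: [29, 16, 14, 9]

Final heap: [29, 16, 14, 9]


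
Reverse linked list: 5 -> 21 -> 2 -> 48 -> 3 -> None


Step 1: curr=5, set curr.next=prev(None) | reversed so far: 5
Step 2: curr=21, set curr.next=prev(5) | reversed so far: 21 -> 5
Step 3: curr=2, set curr.next=prev(21) | reversed so far: 2 -> 21 -> 5
Step 4: curr=48, set curr.next=prev(2) | reversed so far: 48 -> 2 -> 21 -> 5
Step 5: curr=3, set curr.next=prev(48) | reversed so far: 3 -> 48 -> 2 -> 21 -> 5

3 -> 48 -> 2 -> 21 -> 5 -> None


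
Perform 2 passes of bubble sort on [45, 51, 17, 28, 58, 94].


Initial: [45, 51, 17, 28, 58, 94]
Pass 1: [45, 17, 28, 51, 58, 94] (2 swaps)
Pass 2: [17, 28, 45, 51, 58, 94] (2 swaps)

After 2 passes: [17, 28, 45, 51, 58, 94]


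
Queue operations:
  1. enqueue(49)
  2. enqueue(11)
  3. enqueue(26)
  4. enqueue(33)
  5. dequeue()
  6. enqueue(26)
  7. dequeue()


enqueue(49) -> [49]
enqueue(11) -> [49, 11]
enqueue(26) -> [49, 11, 26]
enqueue(33) -> [49, 11, 26, 33]
dequeue()->49, [11, 26, 33]
enqueue(26) -> [11, 26, 33, 26]
dequeue()->11, [26, 33, 26]

Final queue: [26, 33, 26]


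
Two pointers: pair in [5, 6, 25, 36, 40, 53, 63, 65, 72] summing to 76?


lo=0(5)+hi=8(72)=77
lo=0(5)+hi=7(65)=70
lo=1(6)+hi=7(65)=71
lo=2(25)+hi=7(65)=90
lo=2(25)+hi=6(63)=88
lo=2(25)+hi=5(53)=78
lo=2(25)+hi=4(40)=65
lo=3(36)+hi=4(40)=76

Yes: 36+40=76


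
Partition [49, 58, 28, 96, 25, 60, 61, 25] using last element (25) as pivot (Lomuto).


Pivot: 25
  25 <= 25: swap -> [25, 58, 28, 96, 49, 60, 61, 25]
Place pivot at 1: [25, 25, 28, 96, 49, 60, 61, 58]

Partitioned: [25, 25, 28, 96, 49, 60, 61, 58]


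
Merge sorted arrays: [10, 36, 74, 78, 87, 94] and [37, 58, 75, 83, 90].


Take 10 from A
Take 36 from A
Take 37 from B
Take 58 from B
Take 74 from A
Take 75 from B
Take 78 from A
Take 83 from B
Take 87 from A
Take 90 from B

Merged: [10, 36, 37, 58, 74, 75, 78, 83, 87, 90, 94]


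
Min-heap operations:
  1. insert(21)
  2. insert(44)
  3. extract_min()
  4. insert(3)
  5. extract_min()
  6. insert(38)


insert(21) -> [21]
insert(44) -> [21, 44]
extract_min()->21, [44]
insert(3) -> [3, 44]
extract_min()->3, [44]
insert(38) -> [38, 44]

Final heap: [38, 44]


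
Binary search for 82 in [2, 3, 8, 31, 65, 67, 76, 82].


Step 1: lo=0, hi=7, mid=3, val=31
Step 2: lo=4, hi=7, mid=5, val=67
Step 3: lo=6, hi=7, mid=6, val=76
Step 4: lo=7, hi=7, mid=7, val=82

Found at index 7


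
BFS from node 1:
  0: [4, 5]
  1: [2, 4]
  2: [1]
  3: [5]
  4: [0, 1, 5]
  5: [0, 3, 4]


Visit 1, enqueue [2, 4]
Visit 2, enqueue []
Visit 4, enqueue [0, 5]
Visit 0, enqueue []
Visit 5, enqueue [3]
Visit 3, enqueue []

BFS order: [1, 2, 4, 0, 5, 3]


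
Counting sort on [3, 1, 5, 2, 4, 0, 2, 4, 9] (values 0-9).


Input: [3, 1, 5, 2, 4, 0, 2, 4, 9]
Counts: [1, 1, 2, 1, 2, 1, 0, 0, 0, 1]

Sorted: [0, 1, 2, 2, 3, 4, 4, 5, 9]


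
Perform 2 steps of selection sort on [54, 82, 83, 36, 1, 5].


Initial: [54, 82, 83, 36, 1, 5]
Step 1: min=1 at 4
  Swap: [1, 82, 83, 36, 54, 5]
Step 2: min=5 at 5
  Swap: [1, 5, 83, 36, 54, 82]

After 2 steps: [1, 5, 83, 36, 54, 82]


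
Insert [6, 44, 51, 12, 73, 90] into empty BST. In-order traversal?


Insert 6: root
Insert 44: R from 6
Insert 51: R from 6 -> R from 44
Insert 12: R from 6 -> L from 44
Insert 73: R from 6 -> R from 44 -> R from 51
Insert 90: R from 6 -> R from 44 -> R from 51 -> R from 73

In-order: [6, 12, 44, 51, 73, 90]


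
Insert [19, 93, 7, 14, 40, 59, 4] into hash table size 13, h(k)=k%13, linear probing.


Insert 19: h=6 -> slot 6
Insert 93: h=2 -> slot 2
Insert 7: h=7 -> slot 7
Insert 14: h=1 -> slot 1
Insert 40: h=1, 2 probes -> slot 3
Insert 59: h=7, 1 probes -> slot 8
Insert 4: h=4 -> slot 4

Table: [None, 14, 93, 40, 4, None, 19, 7, 59, None, None, None, None]


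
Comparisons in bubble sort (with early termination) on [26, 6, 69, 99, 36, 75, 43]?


Algorithm: bubble sort (with early termination)
Input: [26, 6, 69, 99, 36, 75, 43]
Sorted: [6, 26, 36, 43, 69, 75, 99]

18


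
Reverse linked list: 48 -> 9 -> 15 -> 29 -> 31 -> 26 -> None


Step 1: curr=48, set curr.next=prev(None) | reversed so far: 48
Step 2: curr=9, set curr.next=prev(48) | reversed so far: 9 -> 48
Step 3: curr=15, set curr.next=prev(9) | reversed so far: 15 -> 9 -> 48
Step 4: curr=29, set curr.next=prev(15) | reversed so far: 29 -> 15 -> 9 -> 48
Step 5: curr=31, set curr.next=prev(29) | reversed so far: 31 -> 29 -> 15 -> 9 -> 48
Step 6: curr=26, set curr.next=prev(31) | reversed so far: 26 -> 31 -> 29 -> 15 -> 9 -> 48

26 -> 31 -> 29 -> 15 -> 9 -> 48 -> None


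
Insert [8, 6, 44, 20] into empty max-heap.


Insert 8: [8]
Insert 6: [8, 6]
Insert 44: [44, 6, 8]
Insert 20: [44, 20, 8, 6]

Final heap: [44, 20, 8, 6]


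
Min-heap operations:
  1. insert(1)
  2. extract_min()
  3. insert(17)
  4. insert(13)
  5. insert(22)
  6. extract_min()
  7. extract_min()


insert(1) -> [1]
extract_min()->1, []
insert(17) -> [17]
insert(13) -> [13, 17]
insert(22) -> [13, 17, 22]
extract_min()->13, [17, 22]
extract_min()->17, [22]

Final heap: [22]


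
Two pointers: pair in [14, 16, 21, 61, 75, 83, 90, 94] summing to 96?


lo=0(14)+hi=7(94)=108
lo=0(14)+hi=6(90)=104
lo=0(14)+hi=5(83)=97
lo=0(14)+hi=4(75)=89
lo=1(16)+hi=4(75)=91
lo=2(21)+hi=4(75)=96

Yes: 21+75=96


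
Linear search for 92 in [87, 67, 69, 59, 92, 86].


i=0: 87!=92
i=1: 67!=92
i=2: 69!=92
i=3: 59!=92
i=4: 92==92 found!

Found at 4, 5 comps


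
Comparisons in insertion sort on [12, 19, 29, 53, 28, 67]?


Algorithm: insertion sort
Input: [12, 19, 29, 53, 28, 67]
Sorted: [12, 19, 28, 29, 53, 67]

7


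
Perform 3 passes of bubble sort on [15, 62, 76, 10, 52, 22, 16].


Initial: [15, 62, 76, 10, 52, 22, 16]
Pass 1: [15, 62, 10, 52, 22, 16, 76] (4 swaps)
Pass 2: [15, 10, 52, 22, 16, 62, 76] (4 swaps)
Pass 3: [10, 15, 22, 16, 52, 62, 76] (3 swaps)

After 3 passes: [10, 15, 22, 16, 52, 62, 76]


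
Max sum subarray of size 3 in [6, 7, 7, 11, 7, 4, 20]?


[0:3]: 20
[1:4]: 25
[2:5]: 25
[3:6]: 22
[4:7]: 31

Max: 31 at [4:7]


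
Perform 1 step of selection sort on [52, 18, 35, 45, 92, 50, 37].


Initial: [52, 18, 35, 45, 92, 50, 37]
Step 1: min=18 at 1
  Swap: [18, 52, 35, 45, 92, 50, 37]

After 1 step: [18, 52, 35, 45, 92, 50, 37]


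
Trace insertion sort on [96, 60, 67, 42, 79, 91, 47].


Initial: [96, 60, 67, 42, 79, 91, 47]
Insert 60: [60, 96, 67, 42, 79, 91, 47]
Insert 67: [60, 67, 96, 42, 79, 91, 47]
Insert 42: [42, 60, 67, 96, 79, 91, 47]
Insert 79: [42, 60, 67, 79, 96, 91, 47]
Insert 91: [42, 60, 67, 79, 91, 96, 47]
Insert 47: [42, 47, 60, 67, 79, 91, 96]

Sorted: [42, 47, 60, 67, 79, 91, 96]


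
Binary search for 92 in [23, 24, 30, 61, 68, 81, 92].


Step 1: lo=0, hi=6, mid=3, val=61
Step 2: lo=4, hi=6, mid=5, val=81
Step 3: lo=6, hi=6, mid=6, val=92

Found at index 6


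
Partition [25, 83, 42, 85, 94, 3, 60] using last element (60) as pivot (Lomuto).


Pivot: 60
  25 <= 60: advance i (no swap)
  42 <= 60: swap -> [25, 42, 83, 85, 94, 3, 60]
  3 <= 60: swap -> [25, 42, 3, 85, 94, 83, 60]
Place pivot at 3: [25, 42, 3, 60, 94, 83, 85]

Partitioned: [25, 42, 3, 60, 94, 83, 85]


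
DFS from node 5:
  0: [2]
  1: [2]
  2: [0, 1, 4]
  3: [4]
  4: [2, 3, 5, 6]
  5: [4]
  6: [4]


Visit 5, push [4]
Visit 4, push [6, 3, 2]
Visit 2, push [1, 0]
Visit 0, push []
Visit 1, push []
Visit 3, push []
Visit 6, push []

DFS order: [5, 4, 2, 0, 1, 3, 6]


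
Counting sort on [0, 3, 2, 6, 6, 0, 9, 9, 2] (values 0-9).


Input: [0, 3, 2, 6, 6, 0, 9, 9, 2]
Counts: [2, 0, 2, 1, 0, 0, 2, 0, 0, 2]

Sorted: [0, 0, 2, 2, 3, 6, 6, 9, 9]


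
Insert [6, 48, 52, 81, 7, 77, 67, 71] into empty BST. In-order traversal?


Insert 6: root
Insert 48: R from 6
Insert 52: R from 6 -> R from 48
Insert 81: R from 6 -> R from 48 -> R from 52
Insert 7: R from 6 -> L from 48
Insert 77: R from 6 -> R from 48 -> R from 52 -> L from 81
Insert 67: R from 6 -> R from 48 -> R from 52 -> L from 81 -> L from 77
Insert 71: R from 6 -> R from 48 -> R from 52 -> L from 81 -> L from 77 -> R from 67

In-order: [6, 7, 48, 52, 67, 71, 77, 81]


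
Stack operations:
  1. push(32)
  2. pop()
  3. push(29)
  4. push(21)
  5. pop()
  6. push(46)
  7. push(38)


push(32) -> [32]
pop()->32, []
push(29) -> [29]
push(21) -> [29, 21]
pop()->21, [29]
push(46) -> [29, 46]
push(38) -> [29, 46, 38]

Final stack: [29, 46, 38]


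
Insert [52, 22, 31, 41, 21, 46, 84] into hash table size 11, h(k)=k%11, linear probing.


Insert 52: h=8 -> slot 8
Insert 22: h=0 -> slot 0
Insert 31: h=9 -> slot 9
Insert 41: h=8, 2 probes -> slot 10
Insert 21: h=10, 2 probes -> slot 1
Insert 46: h=2 -> slot 2
Insert 84: h=7 -> slot 7

Table: [22, 21, 46, None, None, None, None, 84, 52, 31, 41]


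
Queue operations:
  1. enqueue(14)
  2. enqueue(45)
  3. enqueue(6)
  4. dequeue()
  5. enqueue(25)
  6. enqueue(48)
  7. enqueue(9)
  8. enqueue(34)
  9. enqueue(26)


enqueue(14) -> [14]
enqueue(45) -> [14, 45]
enqueue(6) -> [14, 45, 6]
dequeue()->14, [45, 6]
enqueue(25) -> [45, 6, 25]
enqueue(48) -> [45, 6, 25, 48]
enqueue(9) -> [45, 6, 25, 48, 9]
enqueue(34) -> [45, 6, 25, 48, 9, 34]
enqueue(26) -> [45, 6, 25, 48, 9, 34, 26]

Final queue: [45, 6, 25, 48, 9, 34, 26]


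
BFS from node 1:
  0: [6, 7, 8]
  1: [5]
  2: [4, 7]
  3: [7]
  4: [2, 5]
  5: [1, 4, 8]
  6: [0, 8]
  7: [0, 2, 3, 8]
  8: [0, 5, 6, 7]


Visit 1, enqueue [5]
Visit 5, enqueue [4, 8]
Visit 4, enqueue [2]
Visit 8, enqueue [0, 6, 7]
Visit 2, enqueue []
Visit 0, enqueue []
Visit 6, enqueue []
Visit 7, enqueue [3]
Visit 3, enqueue []

BFS order: [1, 5, 4, 8, 2, 0, 6, 7, 3]


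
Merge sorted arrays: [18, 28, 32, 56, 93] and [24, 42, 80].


Take 18 from A
Take 24 from B
Take 28 from A
Take 32 from A
Take 42 from B
Take 56 from A
Take 80 from B

Merged: [18, 24, 28, 32, 42, 56, 80, 93]


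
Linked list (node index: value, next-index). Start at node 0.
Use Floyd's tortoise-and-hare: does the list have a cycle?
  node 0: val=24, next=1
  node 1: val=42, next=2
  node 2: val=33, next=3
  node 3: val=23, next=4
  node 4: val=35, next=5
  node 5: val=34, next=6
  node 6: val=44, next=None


Floyd's tortoise (slow, +1) and hare (fast, +2):
  init: slow=0, fast=0
  step 1: slow=1, fast=2
  step 2: slow=2, fast=4
  step 3: slow=3, fast=6
  step 4: fast -> None, no cycle

Cycle: no


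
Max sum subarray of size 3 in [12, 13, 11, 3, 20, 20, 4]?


[0:3]: 36
[1:4]: 27
[2:5]: 34
[3:6]: 43
[4:7]: 44

Max: 44 at [4:7]


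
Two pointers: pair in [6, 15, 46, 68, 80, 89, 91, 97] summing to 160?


lo=0(6)+hi=7(97)=103
lo=1(15)+hi=7(97)=112
lo=2(46)+hi=7(97)=143
lo=3(68)+hi=7(97)=165
lo=3(68)+hi=6(91)=159
lo=4(80)+hi=6(91)=171
lo=4(80)+hi=5(89)=169

No pair found


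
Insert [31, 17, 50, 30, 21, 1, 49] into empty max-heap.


Insert 31: [31]
Insert 17: [31, 17]
Insert 50: [50, 17, 31]
Insert 30: [50, 30, 31, 17]
Insert 21: [50, 30, 31, 17, 21]
Insert 1: [50, 30, 31, 17, 21, 1]
Insert 49: [50, 30, 49, 17, 21, 1, 31]

Final heap: [50, 30, 49, 17, 21, 1, 31]


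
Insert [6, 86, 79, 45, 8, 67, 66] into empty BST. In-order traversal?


Insert 6: root
Insert 86: R from 6
Insert 79: R from 6 -> L from 86
Insert 45: R from 6 -> L from 86 -> L from 79
Insert 8: R from 6 -> L from 86 -> L from 79 -> L from 45
Insert 67: R from 6 -> L from 86 -> L from 79 -> R from 45
Insert 66: R from 6 -> L from 86 -> L from 79 -> R from 45 -> L from 67

In-order: [6, 8, 45, 66, 67, 79, 86]


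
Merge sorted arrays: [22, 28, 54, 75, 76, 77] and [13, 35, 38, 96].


Take 13 from B
Take 22 from A
Take 28 from A
Take 35 from B
Take 38 from B
Take 54 from A
Take 75 from A
Take 76 from A
Take 77 from A

Merged: [13, 22, 28, 35, 38, 54, 75, 76, 77, 96]


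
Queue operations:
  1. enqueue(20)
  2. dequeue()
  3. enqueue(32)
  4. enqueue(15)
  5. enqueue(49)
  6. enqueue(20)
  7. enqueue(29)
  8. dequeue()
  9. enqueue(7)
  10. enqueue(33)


enqueue(20) -> [20]
dequeue()->20, []
enqueue(32) -> [32]
enqueue(15) -> [32, 15]
enqueue(49) -> [32, 15, 49]
enqueue(20) -> [32, 15, 49, 20]
enqueue(29) -> [32, 15, 49, 20, 29]
dequeue()->32, [15, 49, 20, 29]
enqueue(7) -> [15, 49, 20, 29, 7]
enqueue(33) -> [15, 49, 20, 29, 7, 33]

Final queue: [15, 49, 20, 29, 7, 33]


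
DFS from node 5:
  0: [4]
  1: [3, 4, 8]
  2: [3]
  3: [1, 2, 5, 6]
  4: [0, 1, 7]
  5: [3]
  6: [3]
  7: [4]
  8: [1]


Visit 5, push [3]
Visit 3, push [6, 2, 1]
Visit 1, push [8, 4]
Visit 4, push [7, 0]
Visit 0, push []
Visit 7, push []
Visit 8, push []
Visit 2, push []
Visit 6, push []

DFS order: [5, 3, 1, 4, 0, 7, 8, 2, 6]


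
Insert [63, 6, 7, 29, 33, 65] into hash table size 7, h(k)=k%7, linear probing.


Insert 63: h=0 -> slot 0
Insert 6: h=6 -> slot 6
Insert 7: h=0, 1 probes -> slot 1
Insert 29: h=1, 1 probes -> slot 2
Insert 33: h=5 -> slot 5
Insert 65: h=2, 1 probes -> slot 3

Table: [63, 7, 29, 65, None, 33, 6]


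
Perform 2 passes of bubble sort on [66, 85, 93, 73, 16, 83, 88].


Initial: [66, 85, 93, 73, 16, 83, 88]
Pass 1: [66, 85, 73, 16, 83, 88, 93] (4 swaps)
Pass 2: [66, 73, 16, 83, 85, 88, 93] (3 swaps)

After 2 passes: [66, 73, 16, 83, 85, 88, 93]


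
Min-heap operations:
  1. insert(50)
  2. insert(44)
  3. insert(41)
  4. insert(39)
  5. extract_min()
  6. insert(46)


insert(50) -> [50]
insert(44) -> [44, 50]
insert(41) -> [41, 50, 44]
insert(39) -> [39, 41, 44, 50]
extract_min()->39, [41, 50, 44]
insert(46) -> [41, 46, 44, 50]

Final heap: [41, 46, 44, 50]


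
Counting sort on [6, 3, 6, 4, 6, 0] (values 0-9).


Input: [6, 3, 6, 4, 6, 0]
Counts: [1, 0, 0, 1, 1, 0, 3, 0, 0, 0]

Sorted: [0, 3, 4, 6, 6, 6]


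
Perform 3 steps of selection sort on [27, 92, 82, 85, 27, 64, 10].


Initial: [27, 92, 82, 85, 27, 64, 10]
Step 1: min=10 at 6
  Swap: [10, 92, 82, 85, 27, 64, 27]
Step 2: min=27 at 4
  Swap: [10, 27, 82, 85, 92, 64, 27]
Step 3: min=27 at 6
  Swap: [10, 27, 27, 85, 92, 64, 82]

After 3 steps: [10, 27, 27, 85, 92, 64, 82]


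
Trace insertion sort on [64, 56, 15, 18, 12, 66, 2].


Initial: [64, 56, 15, 18, 12, 66, 2]
Insert 56: [56, 64, 15, 18, 12, 66, 2]
Insert 15: [15, 56, 64, 18, 12, 66, 2]
Insert 18: [15, 18, 56, 64, 12, 66, 2]
Insert 12: [12, 15, 18, 56, 64, 66, 2]
Insert 66: [12, 15, 18, 56, 64, 66, 2]
Insert 2: [2, 12, 15, 18, 56, 64, 66]

Sorted: [2, 12, 15, 18, 56, 64, 66]


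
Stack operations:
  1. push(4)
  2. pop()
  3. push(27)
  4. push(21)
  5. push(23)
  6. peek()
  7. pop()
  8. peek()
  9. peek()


push(4) -> [4]
pop()->4, []
push(27) -> [27]
push(21) -> [27, 21]
push(23) -> [27, 21, 23]
peek()->23
pop()->23, [27, 21]
peek()->21
peek()->21

Final stack: [27, 21]


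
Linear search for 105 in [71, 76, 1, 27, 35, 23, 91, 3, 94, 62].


i=0: 71!=105
i=1: 76!=105
i=2: 1!=105
i=3: 27!=105
i=4: 35!=105
i=5: 23!=105
i=6: 91!=105
i=7: 3!=105
i=8: 94!=105
i=9: 62!=105

Not found, 10 comps


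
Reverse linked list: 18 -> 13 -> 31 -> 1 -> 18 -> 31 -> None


Step 1: curr=18, set curr.next=prev(None) | reversed so far: 18
Step 2: curr=13, set curr.next=prev(18) | reversed so far: 13 -> 18
Step 3: curr=31, set curr.next=prev(13) | reversed so far: 31 -> 13 -> 18
Step 4: curr=1, set curr.next=prev(31) | reversed so far: 1 -> 31 -> 13 -> 18
Step 5: curr=18, set curr.next=prev(1) | reversed so far: 18 -> 1 -> 31 -> 13 -> 18
Step 6: curr=31, set curr.next=prev(18) | reversed so far: 31 -> 18 -> 1 -> 31 -> 13 -> 18

31 -> 18 -> 1 -> 31 -> 13 -> 18 -> None


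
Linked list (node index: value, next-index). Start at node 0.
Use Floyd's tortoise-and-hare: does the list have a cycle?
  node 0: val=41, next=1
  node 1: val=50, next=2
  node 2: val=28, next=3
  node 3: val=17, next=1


Floyd's tortoise (slow, +1) and hare (fast, +2):
  init: slow=0, fast=0
  step 1: slow=1, fast=2
  step 2: slow=2, fast=1
  step 3: slow=3, fast=3
  slow == fast at node 3: cycle detected

Cycle: yes


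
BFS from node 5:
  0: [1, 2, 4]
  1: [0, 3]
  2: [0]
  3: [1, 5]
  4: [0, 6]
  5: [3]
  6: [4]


Visit 5, enqueue [3]
Visit 3, enqueue [1]
Visit 1, enqueue [0]
Visit 0, enqueue [2, 4]
Visit 2, enqueue []
Visit 4, enqueue [6]
Visit 6, enqueue []

BFS order: [5, 3, 1, 0, 2, 4, 6]


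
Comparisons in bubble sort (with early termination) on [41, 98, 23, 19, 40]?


Algorithm: bubble sort (with early termination)
Input: [41, 98, 23, 19, 40]
Sorted: [19, 23, 40, 41, 98]

10


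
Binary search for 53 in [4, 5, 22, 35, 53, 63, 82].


Step 1: lo=0, hi=6, mid=3, val=35
Step 2: lo=4, hi=6, mid=5, val=63
Step 3: lo=4, hi=4, mid=4, val=53

Found at index 4


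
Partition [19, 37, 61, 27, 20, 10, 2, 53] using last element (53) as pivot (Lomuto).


Pivot: 53
  19 <= 53: advance i (no swap)
  37 <= 53: advance i (no swap)
  27 <= 53: swap -> [19, 37, 27, 61, 20, 10, 2, 53]
  20 <= 53: swap -> [19, 37, 27, 20, 61, 10, 2, 53]
  10 <= 53: swap -> [19, 37, 27, 20, 10, 61, 2, 53]
  2 <= 53: swap -> [19, 37, 27, 20, 10, 2, 61, 53]
Place pivot at 6: [19, 37, 27, 20, 10, 2, 53, 61]

Partitioned: [19, 37, 27, 20, 10, 2, 53, 61]


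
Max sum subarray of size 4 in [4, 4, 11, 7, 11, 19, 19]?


[0:4]: 26
[1:5]: 33
[2:6]: 48
[3:7]: 56

Max: 56 at [3:7]


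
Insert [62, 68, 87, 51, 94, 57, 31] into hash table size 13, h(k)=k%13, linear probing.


Insert 62: h=10 -> slot 10
Insert 68: h=3 -> slot 3
Insert 87: h=9 -> slot 9
Insert 51: h=12 -> slot 12
Insert 94: h=3, 1 probes -> slot 4
Insert 57: h=5 -> slot 5
Insert 31: h=5, 1 probes -> slot 6

Table: [None, None, None, 68, 94, 57, 31, None, None, 87, 62, None, 51]


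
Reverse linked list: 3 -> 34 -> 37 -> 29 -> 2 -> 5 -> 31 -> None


Step 1: curr=3, set curr.next=prev(None) | reversed so far: 3
Step 2: curr=34, set curr.next=prev(3) | reversed so far: 34 -> 3
Step 3: curr=37, set curr.next=prev(34) | reversed so far: 37 -> 34 -> 3
Step 4: curr=29, set curr.next=prev(37) | reversed so far: 29 -> 37 -> 34 -> 3
Step 5: curr=2, set curr.next=prev(29) | reversed so far: 2 -> 29 -> 37 -> 34 -> 3
Step 6: curr=5, set curr.next=prev(2) | reversed so far: 5 -> 2 -> 29 -> 37 -> 34 -> 3
Step 7: curr=31, set curr.next=prev(5) | reversed so far: 31 -> 5 -> 2 -> 29 -> 37 -> 34 -> 3

31 -> 5 -> 2 -> 29 -> 37 -> 34 -> 3 -> None


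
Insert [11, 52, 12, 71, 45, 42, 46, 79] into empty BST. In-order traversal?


Insert 11: root
Insert 52: R from 11
Insert 12: R from 11 -> L from 52
Insert 71: R from 11 -> R from 52
Insert 45: R from 11 -> L from 52 -> R from 12
Insert 42: R from 11 -> L from 52 -> R from 12 -> L from 45
Insert 46: R from 11 -> L from 52 -> R from 12 -> R from 45
Insert 79: R from 11 -> R from 52 -> R from 71

In-order: [11, 12, 42, 45, 46, 52, 71, 79]


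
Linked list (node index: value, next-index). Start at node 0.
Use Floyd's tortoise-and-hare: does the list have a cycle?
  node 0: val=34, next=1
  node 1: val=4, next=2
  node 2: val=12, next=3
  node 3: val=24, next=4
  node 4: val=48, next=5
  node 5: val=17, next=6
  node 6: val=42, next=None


Floyd's tortoise (slow, +1) and hare (fast, +2):
  init: slow=0, fast=0
  step 1: slow=1, fast=2
  step 2: slow=2, fast=4
  step 3: slow=3, fast=6
  step 4: fast -> None, no cycle

Cycle: no


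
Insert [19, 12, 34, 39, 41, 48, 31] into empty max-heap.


Insert 19: [19]
Insert 12: [19, 12]
Insert 34: [34, 12, 19]
Insert 39: [39, 34, 19, 12]
Insert 41: [41, 39, 19, 12, 34]
Insert 48: [48, 39, 41, 12, 34, 19]
Insert 31: [48, 39, 41, 12, 34, 19, 31]

Final heap: [48, 39, 41, 12, 34, 19, 31]


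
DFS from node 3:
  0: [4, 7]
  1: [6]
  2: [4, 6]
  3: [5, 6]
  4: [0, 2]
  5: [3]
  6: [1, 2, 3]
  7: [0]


Visit 3, push [6, 5]
Visit 5, push []
Visit 6, push [2, 1]
Visit 1, push []
Visit 2, push [4]
Visit 4, push [0]
Visit 0, push [7]
Visit 7, push []

DFS order: [3, 5, 6, 1, 2, 4, 0, 7]


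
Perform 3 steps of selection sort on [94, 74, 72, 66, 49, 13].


Initial: [94, 74, 72, 66, 49, 13]
Step 1: min=13 at 5
  Swap: [13, 74, 72, 66, 49, 94]
Step 2: min=49 at 4
  Swap: [13, 49, 72, 66, 74, 94]
Step 3: min=66 at 3
  Swap: [13, 49, 66, 72, 74, 94]

After 3 steps: [13, 49, 66, 72, 74, 94]


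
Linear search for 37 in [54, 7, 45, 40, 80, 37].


i=0: 54!=37
i=1: 7!=37
i=2: 45!=37
i=3: 40!=37
i=4: 80!=37
i=5: 37==37 found!

Found at 5, 6 comps


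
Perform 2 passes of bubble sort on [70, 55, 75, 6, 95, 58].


Initial: [70, 55, 75, 6, 95, 58]
Pass 1: [55, 70, 6, 75, 58, 95] (3 swaps)
Pass 2: [55, 6, 70, 58, 75, 95] (2 swaps)

After 2 passes: [55, 6, 70, 58, 75, 95]
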